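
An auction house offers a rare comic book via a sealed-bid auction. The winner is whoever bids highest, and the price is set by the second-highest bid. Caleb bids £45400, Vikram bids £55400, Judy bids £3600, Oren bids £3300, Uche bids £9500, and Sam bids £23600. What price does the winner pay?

Price paid: £45400.

Sorted high to low: Vikram £55400 > Caleb £45400 > Sam £23600 > Uche £9500 > Judy £3600 > Oren £3300.
Vikram has the highest bid, so Vikram wins.
The second-highest bid is £45400, so that is what Vikram pays.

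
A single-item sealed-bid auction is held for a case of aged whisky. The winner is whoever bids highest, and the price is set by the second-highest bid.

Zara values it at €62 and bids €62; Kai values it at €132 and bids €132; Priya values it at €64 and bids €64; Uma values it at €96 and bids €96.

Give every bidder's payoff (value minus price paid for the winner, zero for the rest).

Payoffs: Zara €0, Kai €36, Priya €0, Uma €0.

Bids in descending order: Kai €132, then Uma €96, then Priya €64, then Zara €62.
Kai has the top bid and wins; the price is the second-highest bid, €96.
Kai's payoff = €132 − €96 = €36. All other bidders lose, so their payoff is 0.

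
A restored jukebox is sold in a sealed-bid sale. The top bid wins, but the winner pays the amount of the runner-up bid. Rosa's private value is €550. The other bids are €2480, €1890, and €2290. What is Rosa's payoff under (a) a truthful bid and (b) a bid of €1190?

Truthful: €0; alternative: €0.

The highest competing bid is €2480.
Bidding truthfully at €550: the top bid is €2480 (a rival), so Rosa loses. Payoff = €0.
Bidding €1190: the top bid is €2480 (a rival), so Rosa loses. Payoff = €0.
The bid only affects whether you win, not the price — here both bids land on the same side of the top rival bid, so the deviation is payoff-neutral.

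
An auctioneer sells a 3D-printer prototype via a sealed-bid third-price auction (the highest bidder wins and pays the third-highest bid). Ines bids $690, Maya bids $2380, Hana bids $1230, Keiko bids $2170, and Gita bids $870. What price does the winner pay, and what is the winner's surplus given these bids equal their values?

Price $1230; surplus $1150.

Bids in descending order: Maya $2380; Keiko $2170; Hana $1230; Gita $870; Ines $690.
Maya is the highest bidder, so Maya wins.
Under the third-price rule, the price is the third-highest bid: $1230.
Surplus = $2380 − $1230 = $1150.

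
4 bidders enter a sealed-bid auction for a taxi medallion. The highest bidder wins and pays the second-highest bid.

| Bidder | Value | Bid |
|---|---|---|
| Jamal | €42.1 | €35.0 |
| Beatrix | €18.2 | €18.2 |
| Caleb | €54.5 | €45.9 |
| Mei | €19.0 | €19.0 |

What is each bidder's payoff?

Sorted high to low: Caleb €45.9; Jamal €35.0; Mei €19.0; Beatrix €18.2.
Caleb has the top bid and wins; the price is the second-highest bid, €35.0.
Caleb's payoff = €54.5 − €35.0 = €19.5. All other bidders lose, so their payoff is 0.

Jamal €0.0, Beatrix €0.0, Caleb €19.5, Mei €0.0.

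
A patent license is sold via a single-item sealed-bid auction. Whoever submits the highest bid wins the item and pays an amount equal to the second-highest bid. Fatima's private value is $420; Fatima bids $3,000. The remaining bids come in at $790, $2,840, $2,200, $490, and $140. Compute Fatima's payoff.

Highest competing bid: $2,840.
Fatima's bid $3,000 is the highest overall, so Fatima wins and pays the second-highest bid, $2,840.
Payoff = value − price = $420 − $2,840 = -$2,420.

-$2,420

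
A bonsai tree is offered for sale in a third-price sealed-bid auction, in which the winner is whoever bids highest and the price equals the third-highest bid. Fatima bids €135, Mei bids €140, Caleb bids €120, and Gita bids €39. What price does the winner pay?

Ranking the bids: Mei €140 > Fatima €135 > Caleb €120 > Gita €39.
Mei is the highest bidder, so Mei wins.
Under the third-price rule, the price is the third-highest bid: €120.

Price paid: €120.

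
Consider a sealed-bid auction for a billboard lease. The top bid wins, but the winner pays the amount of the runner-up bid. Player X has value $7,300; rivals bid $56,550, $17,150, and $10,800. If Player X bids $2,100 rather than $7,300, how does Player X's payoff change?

The highest competing bid is $56,550.
Bidding truthfully at $7,300: the top bid is $56,550 (a rival), so Player X loses. Payoff = $0.
Bidding $2,100: the top bid is $56,550 (a rival), so Player X loses. Payoff = $0.
Change = $0 − $0 = $0.

Change in payoff: $0.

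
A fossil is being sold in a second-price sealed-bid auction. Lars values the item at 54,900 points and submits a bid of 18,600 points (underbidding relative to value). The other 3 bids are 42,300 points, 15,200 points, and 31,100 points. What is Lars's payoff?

Payoff = 0 points.

Highest competing bid: 42,300 points.
Lars's bid 18,600 points is not the highest, so Lars loses, pays nothing, and earns zero payoff.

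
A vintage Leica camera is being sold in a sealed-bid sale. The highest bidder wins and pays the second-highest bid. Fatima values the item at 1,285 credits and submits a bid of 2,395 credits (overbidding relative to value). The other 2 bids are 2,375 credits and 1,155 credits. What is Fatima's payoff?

-1,090 credits

Highest competing bid: 2,375 credits.
Fatima's bid 2,395 credits is the highest overall, so Fatima wins and pays the second-highest bid, 2,375 credits.
Payoff = value − price = 1,285 credits − 2,375 credits = -1,090 credits.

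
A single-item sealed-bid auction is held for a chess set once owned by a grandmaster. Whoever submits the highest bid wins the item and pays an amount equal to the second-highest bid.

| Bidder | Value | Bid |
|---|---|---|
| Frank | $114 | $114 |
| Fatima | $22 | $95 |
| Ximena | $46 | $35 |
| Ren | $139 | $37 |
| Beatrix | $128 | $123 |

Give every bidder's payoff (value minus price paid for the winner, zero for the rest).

Payoffs: Frank $0, Fatima $0, Ximena $0, Ren $0, Beatrix $14.

Bids in descending order: Beatrix $123; Frank $114; Fatima $95; Ren $37; Ximena $35.
Beatrix has the top bid and wins; the price is the second-highest bid, $114.
Beatrix's payoff = $128 − $114 = $14. All other bidders lose, so their payoff is 0.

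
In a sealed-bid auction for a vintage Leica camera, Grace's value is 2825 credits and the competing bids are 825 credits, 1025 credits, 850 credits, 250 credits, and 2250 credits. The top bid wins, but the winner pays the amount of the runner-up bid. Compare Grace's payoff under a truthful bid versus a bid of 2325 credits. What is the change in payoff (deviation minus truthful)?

Payoff change: 0 credits.

The highest competing bid is 2250 credits.
Bidding truthfully at 2825 credits: Grace has the top bid, wins, and pays the second-highest bid 2250 credits. Payoff = 2825 credits − 2250 credits = 575 credits.
Bidding 2325 credits: Grace has the top bid, wins, and pays the second-highest bid 2250 credits. Payoff = 2825 credits − 2250 credits = 575 credits.
Change = 575 credits − 575 credits = 0 credits.
The bid only affects whether you win, not the price — here both bids land on the same side of the top rival bid, so the deviation is payoff-neutral.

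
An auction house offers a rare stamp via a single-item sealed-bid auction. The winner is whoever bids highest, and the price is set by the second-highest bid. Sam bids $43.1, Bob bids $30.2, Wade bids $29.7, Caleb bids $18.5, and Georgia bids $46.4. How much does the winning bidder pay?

The winner pays $43.1.

Bids in descending order: Georgia $46.4; Sam $43.1; Bob $30.2; Wade $29.7; Caleb $18.5.
Georgia has the highest bid, so Georgia wins.
The second-highest bid is $43.1, so that is what Georgia pays.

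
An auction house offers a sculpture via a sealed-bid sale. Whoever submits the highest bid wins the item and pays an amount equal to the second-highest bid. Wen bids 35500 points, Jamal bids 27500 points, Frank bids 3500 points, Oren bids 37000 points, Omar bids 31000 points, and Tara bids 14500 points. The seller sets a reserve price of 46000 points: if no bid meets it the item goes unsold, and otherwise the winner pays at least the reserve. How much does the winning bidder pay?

unsold

Ranking the bids: Oren 37000 points; Wen 35500 points; Omar 31000 points; Jamal 27500 points; Tara 14500 points; Frank 3500 points.
The top bid 37000 points is below the reserve 46000 points, so the item goes unsold and nothing is paid.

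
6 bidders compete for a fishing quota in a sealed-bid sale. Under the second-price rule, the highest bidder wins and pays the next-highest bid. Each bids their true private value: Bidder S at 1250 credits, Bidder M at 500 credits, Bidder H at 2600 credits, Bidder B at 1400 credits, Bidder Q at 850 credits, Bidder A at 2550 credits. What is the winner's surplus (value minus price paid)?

50 credits

Ranking the bids: Bidder H 2600 credits; Bidder A 2550 credits; Bidder B 1400 credits; Bidder S 1250 credits; Bidder Q 850 credits; Bidder M 500 credits.
Bidder H wins with the top bid and pays the second-highest, 2550 credits.
Surplus = 2600 credits − 2550 credits = 50 credits.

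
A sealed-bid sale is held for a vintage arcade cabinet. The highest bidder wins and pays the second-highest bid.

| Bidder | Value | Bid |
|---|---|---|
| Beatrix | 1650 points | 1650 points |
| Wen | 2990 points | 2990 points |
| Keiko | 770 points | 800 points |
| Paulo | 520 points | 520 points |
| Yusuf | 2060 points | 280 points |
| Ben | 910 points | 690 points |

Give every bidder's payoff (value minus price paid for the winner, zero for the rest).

Ranking the bids: Wen 2990 points, then Beatrix 1650 points, then Keiko 800 points, then Ben 690 points, then Paulo 520 points, then Yusuf 280 points.
Wen has the top bid and wins; the price is the second-highest bid, 1650 points.
Wen's payoff = 2990 points − 1650 points = 1340 points. All other bidders lose, so their payoff is 0.

Payoffs: Beatrix 0 points, Wen 1340 points, Keiko 0 points, Paulo 0 points, Yusuf 0 points, Ben 0 points.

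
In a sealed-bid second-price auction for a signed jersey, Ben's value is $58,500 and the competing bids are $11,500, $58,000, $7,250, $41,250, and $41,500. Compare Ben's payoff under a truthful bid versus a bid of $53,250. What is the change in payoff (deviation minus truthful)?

Payoff change: -$500.

The highest competing bid is $58,000.
Bidding truthfully at $58,500: Ben has the top bid, wins, and pays the second-highest bid $58,000. Payoff = $58,500 − $58,000 = $500.
Bidding $53,250: the top bid is $58,000 (a rival), so Ben loses. Payoff = $0.
Change = $0 − $500 = -$500.
This is the dominant-strategy logic: truthful bidding weakly beats any alternative.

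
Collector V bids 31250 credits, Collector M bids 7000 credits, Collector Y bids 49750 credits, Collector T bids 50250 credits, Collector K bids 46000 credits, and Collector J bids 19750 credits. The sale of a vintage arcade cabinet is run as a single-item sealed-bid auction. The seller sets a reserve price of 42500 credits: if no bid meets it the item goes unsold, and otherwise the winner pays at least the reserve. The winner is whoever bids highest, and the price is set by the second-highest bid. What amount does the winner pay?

The winner pays 49750 credits.

Bids in descending order: Collector T 50250 credits; Collector Y 49750 credits; Collector K 46000 credits; Collector V 31250 credits; Collector J 19750 credits; Collector M 7000 credits.
Collector T has the highest bid, so Collector T wins.
The second-highest bid is 49750 credits, which exceeds the reserve, so that sets the price.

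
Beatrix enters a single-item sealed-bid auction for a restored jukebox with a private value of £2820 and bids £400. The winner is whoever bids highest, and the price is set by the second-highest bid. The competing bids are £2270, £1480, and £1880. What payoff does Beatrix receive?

Highest competing bid: £2270.
Beatrix's bid £400 is not the highest, so Beatrix loses, pays nothing, and earns zero payoff.

Beatrix's payoff: £0.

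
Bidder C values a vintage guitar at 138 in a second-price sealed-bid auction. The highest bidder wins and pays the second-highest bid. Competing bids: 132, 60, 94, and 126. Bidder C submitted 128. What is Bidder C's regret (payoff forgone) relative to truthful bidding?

Payoff forgone: 6.

The highest competing bid is 132.
Bidding truthfully at 138: Bidder C has the top bid, wins, and pays the second-highest bid 132. Payoff = 138 − 132 = 6.
Bidding 128: the top bid is 132 (a rival), so Bidder C loses. Payoff = 0.
Regret = truthful payoff − actual payoff = 6 − 0 = 6.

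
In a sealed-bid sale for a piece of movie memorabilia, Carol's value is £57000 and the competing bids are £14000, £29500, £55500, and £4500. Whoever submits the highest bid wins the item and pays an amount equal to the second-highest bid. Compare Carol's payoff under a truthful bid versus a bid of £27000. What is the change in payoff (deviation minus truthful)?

Change in payoff: -£1500.

The highest competing bid is £55500.
Bidding truthfully at £57000: Carol has the top bid, wins, and pays the second-highest bid £55500. Payoff = £57000 − £55500 = £1500.
Bidding £27000: the top bid is £55500 (a rival), so Carol loses. Payoff = £0.
Change = £0 − £1500 = -£1500.
Deviating from a truthful bid can only lose payoff in a second-price auction — never gain.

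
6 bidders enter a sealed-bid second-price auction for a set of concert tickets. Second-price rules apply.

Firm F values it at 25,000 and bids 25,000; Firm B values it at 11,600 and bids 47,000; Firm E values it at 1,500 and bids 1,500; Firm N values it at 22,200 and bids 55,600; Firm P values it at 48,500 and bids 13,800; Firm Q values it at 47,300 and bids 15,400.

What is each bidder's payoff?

Payoffs: Firm F 0, Firm B 0, Firm E 0, Firm N -24,800, Firm P 0, Firm Q 0.

Sorted high to low: Firm N 55,600 > Firm B 47,000 > Firm F 25,000 > Firm Q 15,400 > Firm P 13,800 > Firm E 1,500.
Firm N has the top bid and wins; the price is the second-highest bid, 47,000.
Firm N's payoff = 22,200 − 47,000 = -24,800. All other bidders lose, so their payoff is 0.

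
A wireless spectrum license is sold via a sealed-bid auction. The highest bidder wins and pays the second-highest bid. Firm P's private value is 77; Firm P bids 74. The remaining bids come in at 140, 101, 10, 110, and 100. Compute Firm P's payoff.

Payoff = 0.

Highest competing bid: 140.
Firm P's bid 74 is not the highest, so Firm P loses, pays nothing, and earns zero payoff.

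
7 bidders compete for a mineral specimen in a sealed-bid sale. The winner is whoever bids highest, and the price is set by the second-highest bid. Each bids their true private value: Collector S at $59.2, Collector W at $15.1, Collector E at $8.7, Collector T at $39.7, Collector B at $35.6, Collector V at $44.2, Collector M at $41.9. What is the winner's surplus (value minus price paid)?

Winner's surplus: $15.0.

Bids in descending order: Collector S $59.2; Collector V $44.2; Collector M $41.9; Collector T $39.7; Collector B $35.6; Collector W $15.1; Collector E $8.7.
Collector S wins with the top bid and pays the second-highest, $44.2.
Surplus = $59.2 − $44.2 = $15.0.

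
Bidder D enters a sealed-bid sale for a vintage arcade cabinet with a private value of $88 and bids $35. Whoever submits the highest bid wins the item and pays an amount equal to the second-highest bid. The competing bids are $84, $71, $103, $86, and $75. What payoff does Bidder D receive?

Highest competing bid: $103.
Bidder D's bid $35 is not the highest, so Bidder D loses, pays nothing, and earns zero payoff.

Payoff = $0.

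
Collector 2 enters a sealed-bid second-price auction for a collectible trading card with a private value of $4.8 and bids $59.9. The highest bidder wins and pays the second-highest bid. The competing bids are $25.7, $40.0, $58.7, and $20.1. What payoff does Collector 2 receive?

Highest competing bid: $58.7.
Collector 2's bid $59.9 is the highest overall, so Collector 2 wins and pays the second-highest bid, $58.7.
Payoff = value − price = $4.8 − $58.7 = -$53.9.

Payoff = -$53.9.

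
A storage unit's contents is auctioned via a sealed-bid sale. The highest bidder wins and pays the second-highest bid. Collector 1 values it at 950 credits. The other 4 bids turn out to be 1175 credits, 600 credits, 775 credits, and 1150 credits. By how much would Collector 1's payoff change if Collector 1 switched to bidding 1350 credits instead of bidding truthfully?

Change in payoff: -225 credits.

The highest competing bid is 1175 credits.
Bidding truthfully at 950 credits: the top bid is 1175 credits (a rival), so Collector 1 loses. Payoff = 0 credits.
Bidding 1350 credits: Collector 1 has the top bid, wins, and pays the second-highest bid 1175 credits. Payoff = 950 credits − 1175 credits = -225 credits.
Change = -225 credits − 0 credits = -225 credits.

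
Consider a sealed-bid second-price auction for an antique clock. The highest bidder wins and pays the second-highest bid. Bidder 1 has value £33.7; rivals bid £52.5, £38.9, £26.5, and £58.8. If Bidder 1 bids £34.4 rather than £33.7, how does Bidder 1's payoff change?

The highest competing bid is £58.8.
Bidding truthfully at £33.7: the top bid is £58.8 (a rival), so Bidder 1 loses. Payoff = £0.0.
Bidding £34.4: the top bid is £58.8 (a rival), so Bidder 1 loses. Payoff = £0.0.
Change = £0.0 − £0.0 = £0.0.

Change in payoff: £0.0.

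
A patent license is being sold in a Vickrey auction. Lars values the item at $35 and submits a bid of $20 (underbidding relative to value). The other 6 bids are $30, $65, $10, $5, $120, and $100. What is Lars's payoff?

Highest competing bid: $120.
Lars's bid $20 is not the highest, so Lars loses, pays nothing, and earns zero payoff.

$0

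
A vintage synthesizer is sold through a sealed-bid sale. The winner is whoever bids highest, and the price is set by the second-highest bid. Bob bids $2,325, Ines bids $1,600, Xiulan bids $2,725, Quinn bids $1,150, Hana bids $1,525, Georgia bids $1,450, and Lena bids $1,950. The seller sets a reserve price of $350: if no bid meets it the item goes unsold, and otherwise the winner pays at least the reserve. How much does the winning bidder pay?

The winner pays $2,325.

Sorted high to low: Xiulan $2,725, then Bob $2,325, then Lena $1,950, then Ines $1,600, then Hana $1,525, then Georgia $1,450, then Quinn $1,150.
Xiulan has the highest bid, so Xiulan wins.
The second-highest bid is $2,325, which exceeds the reserve, so that sets the price.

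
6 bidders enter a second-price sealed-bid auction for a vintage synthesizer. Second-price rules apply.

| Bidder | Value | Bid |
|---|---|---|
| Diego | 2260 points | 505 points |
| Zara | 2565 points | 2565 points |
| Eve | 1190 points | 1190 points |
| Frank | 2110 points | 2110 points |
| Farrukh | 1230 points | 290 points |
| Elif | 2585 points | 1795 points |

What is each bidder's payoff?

Ordered from highest: Zara 2565 points; Frank 2110 points; Elif 1795 points; Eve 1190 points; Diego 505 points; Farrukh 290 points.
Zara has the top bid and wins; the price is the second-highest bid, 2110 points.
Zara's payoff = 2565 points − 2110 points = 455 points. All other bidders lose, so their payoff is 0.

Diego 0 points, Zara 455 points, Eve 0 points, Frank 0 points, Farrukh 0 points, Elif 0 points.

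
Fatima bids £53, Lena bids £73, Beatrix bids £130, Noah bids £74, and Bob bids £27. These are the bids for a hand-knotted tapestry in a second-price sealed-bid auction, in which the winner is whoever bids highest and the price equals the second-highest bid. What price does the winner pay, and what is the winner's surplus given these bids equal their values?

Ordered from highest: Beatrix £130; Noah £74; Lena £73; Fatima £53; Bob £27.
Beatrix is the highest bidder, so Beatrix wins.
Under the second-price rule, the price is the second-highest bid: £74.
Surplus = £130 − £74 = £56.

Price £74; surplus £56.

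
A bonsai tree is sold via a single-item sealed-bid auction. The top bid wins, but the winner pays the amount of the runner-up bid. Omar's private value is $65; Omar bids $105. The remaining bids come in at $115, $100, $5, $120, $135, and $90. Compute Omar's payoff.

Payoff = $0.

Highest competing bid: $135.
Omar's bid $105 is not the highest, so Omar loses, pays nothing, and earns zero payoff.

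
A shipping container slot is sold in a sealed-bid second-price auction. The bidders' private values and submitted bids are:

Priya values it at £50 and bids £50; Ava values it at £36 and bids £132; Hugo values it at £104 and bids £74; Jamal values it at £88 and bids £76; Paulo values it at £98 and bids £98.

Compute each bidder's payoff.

Ordered from highest: Ava £132; Paulo £98; Jamal £76; Hugo £74; Priya £50.
Ava has the top bid and wins; the price is the second-highest bid, £98.
Ava's payoff = £36 − £98 = -£62. All other bidders lose, so their payoff is 0.

Payoffs: Priya £0, Ava -£62, Hugo £0, Jamal £0, Paulo £0.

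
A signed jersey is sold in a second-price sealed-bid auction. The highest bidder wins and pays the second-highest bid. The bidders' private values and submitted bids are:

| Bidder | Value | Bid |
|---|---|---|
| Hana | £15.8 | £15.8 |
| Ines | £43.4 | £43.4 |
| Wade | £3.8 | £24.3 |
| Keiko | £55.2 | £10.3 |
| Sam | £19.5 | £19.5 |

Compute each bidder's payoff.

Hana £0.0, Ines £19.1, Wade £0.0, Keiko £0.0, Sam £0.0.

Sorted high to low: Ines £43.4 > Wade £24.3 > Sam £19.5 > Hana £15.8 > Keiko £10.3.
Ines has the top bid and wins; the price is the second-highest bid, £24.3.
Ines's payoff = £43.4 − £24.3 = £19.1. All other bidders lose, so their payoff is 0.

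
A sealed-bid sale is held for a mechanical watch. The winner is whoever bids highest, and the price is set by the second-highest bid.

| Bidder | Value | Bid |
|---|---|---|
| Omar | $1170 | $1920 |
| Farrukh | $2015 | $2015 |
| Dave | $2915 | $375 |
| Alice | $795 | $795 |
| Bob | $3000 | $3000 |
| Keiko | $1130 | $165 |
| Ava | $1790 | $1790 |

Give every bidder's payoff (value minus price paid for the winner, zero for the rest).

Payoffs: Omar $0, Farrukh $0, Dave $0, Alice $0, Bob $985, Keiko $0, Ava $0.

Sorted high to low: Bob $3000, then Farrukh $2015, then Omar $1920, then Ava $1790, then Alice $795, then Dave $375, then Keiko $165.
Bob has the top bid and wins; the price is the second-highest bid, $2015.
Bob's payoff = $3000 − $2015 = $985. All other bidders lose, so their payoff is 0.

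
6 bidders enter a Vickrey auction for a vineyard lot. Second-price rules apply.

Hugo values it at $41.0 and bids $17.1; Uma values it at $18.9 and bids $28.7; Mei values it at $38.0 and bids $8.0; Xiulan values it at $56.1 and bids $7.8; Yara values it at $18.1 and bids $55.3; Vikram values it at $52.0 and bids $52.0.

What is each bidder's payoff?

Hugo $0.0, Uma $0.0, Mei $0.0, Xiulan $0.0, Yara -$33.9, Vikram $0.0.

Bids in descending order: Yara $55.3, then Vikram $52.0, then Uma $28.7, then Hugo $17.1, then Mei $8.0, then Xiulan $7.8.
Yara has the top bid and wins; the price is the second-highest bid, $52.0.
Yara's payoff = $18.1 − $52.0 = -$33.9. All other bidders lose, so their payoff is 0.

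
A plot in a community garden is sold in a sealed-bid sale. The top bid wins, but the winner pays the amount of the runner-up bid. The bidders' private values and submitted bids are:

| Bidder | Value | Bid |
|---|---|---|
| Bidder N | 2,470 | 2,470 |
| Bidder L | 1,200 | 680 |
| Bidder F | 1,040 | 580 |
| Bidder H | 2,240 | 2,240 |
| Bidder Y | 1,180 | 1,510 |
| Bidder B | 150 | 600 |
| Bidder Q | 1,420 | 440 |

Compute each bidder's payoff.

Bids in descending order: Bidder N 2,470 > Bidder H 2,240 > Bidder Y 1,510 > Bidder L 680 > Bidder B 600 > Bidder F 580 > Bidder Q 440.
Bidder N has the top bid and wins; the price is the second-highest bid, 2,240.
Bidder N's payoff = 2,470 − 2,240 = 230. All other bidders lose, so their payoff is 0.

Payoffs: Bidder N 230, Bidder L 0, Bidder F 0, Bidder H 0, Bidder Y 0, Bidder B 0, Bidder Q 0.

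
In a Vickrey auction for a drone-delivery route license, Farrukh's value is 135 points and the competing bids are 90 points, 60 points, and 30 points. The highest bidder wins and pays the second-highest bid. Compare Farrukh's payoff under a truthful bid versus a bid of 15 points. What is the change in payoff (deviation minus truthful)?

The highest competing bid is 90 points.
Bidding truthfully at 135 points: Farrukh has the top bid, wins, and pays the second-highest bid 90 points. Payoff = 135 points − 90 points = 45 points.
Bidding 15 points: the top bid is 90 points (a rival), so Farrukh loses. Payoff = 0 points.
Change = 0 points − 45 points = -45 points.

Payoff change: -45 points.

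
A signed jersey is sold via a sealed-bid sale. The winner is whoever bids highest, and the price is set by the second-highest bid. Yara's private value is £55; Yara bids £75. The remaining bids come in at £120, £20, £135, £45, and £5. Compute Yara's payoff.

Payoff = £0.

Highest competing bid: £135.
Yara's bid £75 is not the highest, so Yara loses, pays nothing, and earns zero payoff.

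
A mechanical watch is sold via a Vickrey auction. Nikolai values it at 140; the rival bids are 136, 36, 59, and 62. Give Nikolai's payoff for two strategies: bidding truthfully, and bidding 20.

(a) 4  (b) 0

The highest competing bid is 136.
Bidding truthfully at 140: Nikolai has the top bid, wins, and pays the second-highest bid 136. Payoff = 140 − 136 = 4.
Bidding 20: the top bid is 136 (a rival), so Nikolai loses. Payoff = 0.
This is the dominant-strategy logic: truthful bidding weakly beats any alternative.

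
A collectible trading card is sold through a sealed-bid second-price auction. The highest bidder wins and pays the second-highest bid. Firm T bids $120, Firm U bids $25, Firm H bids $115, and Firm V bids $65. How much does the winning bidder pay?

Price paid: $115.

Ordered from highest: Firm T $120 > Firm H $115 > Firm V $65 > Firm U $25.
Firm T has the highest bid, so Firm T wins.
The second-highest bid is $115, so that is what Firm T pays.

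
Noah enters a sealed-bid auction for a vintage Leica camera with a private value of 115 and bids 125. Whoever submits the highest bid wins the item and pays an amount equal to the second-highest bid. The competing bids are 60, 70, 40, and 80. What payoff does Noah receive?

Payoff = 35.

Highest competing bid: 80.
Noah's bid 125 is the highest overall, so Noah wins and pays the second-highest bid, 80.
Payoff = value − price = 115 − 80 = 35.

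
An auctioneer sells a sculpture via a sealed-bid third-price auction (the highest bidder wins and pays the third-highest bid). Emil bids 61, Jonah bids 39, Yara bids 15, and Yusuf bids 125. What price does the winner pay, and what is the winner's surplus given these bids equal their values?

Sorted high to low: Yusuf 125; Emil 61; Jonah 39; Yara 15.
Yusuf is the highest bidder, so Yusuf wins.
Under the third-price rule, the price is the third-highest bid: 39.
Surplus = 125 − 39 = 86.

The winner pays 39 for a surplus of 86.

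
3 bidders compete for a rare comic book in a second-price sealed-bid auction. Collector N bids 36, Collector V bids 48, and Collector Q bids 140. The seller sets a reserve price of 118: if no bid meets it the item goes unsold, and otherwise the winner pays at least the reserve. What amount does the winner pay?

Bids in descending order: Collector Q 140; Collector V 48; Collector N 36.
Collector Q has the highest bid, so Collector Q wins.
The second-highest bid is 48, but the reserve 118 is higher, so the price is the reserve.

118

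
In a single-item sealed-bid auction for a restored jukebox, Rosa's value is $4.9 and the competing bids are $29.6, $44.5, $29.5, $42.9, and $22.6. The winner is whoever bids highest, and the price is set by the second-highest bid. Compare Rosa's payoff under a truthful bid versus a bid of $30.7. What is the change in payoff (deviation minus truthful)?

$0.0

The highest competing bid is $44.5.
Bidding truthfully at $4.9: the top bid is $44.5 (a rival), so Rosa loses. Payoff = $0.0.
Bidding $30.7: the top bid is $44.5 (a rival), so Rosa loses. Payoff = $0.0.
Change = $0.0 − $0.0 = $0.0.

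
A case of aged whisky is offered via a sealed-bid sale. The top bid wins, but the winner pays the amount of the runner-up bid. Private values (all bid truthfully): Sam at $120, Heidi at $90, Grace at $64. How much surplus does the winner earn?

Ordered from highest: Sam $120, then Heidi $90, then Grace $64.
Sam wins with the top bid and pays the second-highest, $90.
Surplus = $120 − $90 = $30.

Surplus = $30.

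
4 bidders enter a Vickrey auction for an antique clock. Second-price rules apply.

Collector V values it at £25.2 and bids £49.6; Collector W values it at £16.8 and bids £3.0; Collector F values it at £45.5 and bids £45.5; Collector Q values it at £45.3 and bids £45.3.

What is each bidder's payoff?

Ordered from highest: Collector V £49.6; Collector F £45.5; Collector Q £45.3; Collector W £3.0.
Collector V has the top bid and wins; the price is the second-highest bid, £45.5.
Collector V's payoff = £25.2 − £45.5 = -£20.3. All other bidders lose, so their payoff is 0.

Collector V -£20.3, Collector W £0.0, Collector F £0.0, Collector Q £0.0.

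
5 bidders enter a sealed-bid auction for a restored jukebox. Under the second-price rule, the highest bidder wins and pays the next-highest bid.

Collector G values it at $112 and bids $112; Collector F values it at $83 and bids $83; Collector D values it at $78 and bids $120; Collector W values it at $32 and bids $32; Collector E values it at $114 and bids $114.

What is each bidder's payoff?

Payoffs: Collector G $0, Collector F $0, Collector D -$36, Collector W $0, Collector E $0.

Sorted high to low: Collector D $120; Collector E $114; Collector G $112; Collector F $83; Collector W $32.
Collector D has the top bid and wins; the price is the second-highest bid, $114.
Collector D's payoff = $78 − $114 = -$36. All other bidders lose, so their payoff is 0.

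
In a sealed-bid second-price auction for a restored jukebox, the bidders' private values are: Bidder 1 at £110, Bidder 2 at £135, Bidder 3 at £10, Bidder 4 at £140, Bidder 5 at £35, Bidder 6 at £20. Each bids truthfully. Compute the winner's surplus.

Winner's surplus: £5.

Sorted high to low: Bidder 4 £140 > Bidder 2 £135 > Bidder 1 £110 > Bidder 5 £35 > Bidder 6 £20 > Bidder 3 £10.
Bidder 4 wins with the top bid and pays the second-highest, £135.
Surplus = £140 − £135 = £5.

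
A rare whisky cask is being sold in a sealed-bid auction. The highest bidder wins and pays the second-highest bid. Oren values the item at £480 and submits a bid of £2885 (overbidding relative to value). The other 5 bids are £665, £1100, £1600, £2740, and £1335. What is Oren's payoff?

Highest competing bid: £2740.
Oren's bid £2885 is the highest overall, so Oren wins and pays the second-highest bid, £2740.
Payoff = value − price = £480 − £2740 = -£2260.

-£2260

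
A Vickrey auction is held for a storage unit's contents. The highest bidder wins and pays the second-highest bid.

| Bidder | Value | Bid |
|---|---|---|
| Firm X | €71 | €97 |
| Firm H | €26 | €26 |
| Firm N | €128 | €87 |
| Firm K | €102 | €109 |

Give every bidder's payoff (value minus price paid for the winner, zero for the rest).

Ordered from highest: Firm K €109; Firm X €97; Firm N €87; Firm H €26.
Firm K has the top bid and wins; the price is the second-highest bid, €97.
Firm K's payoff = €102 − €97 = €5. All other bidders lose, so their payoff is 0.

Firm X €0, Firm H €0, Firm N €0, Firm K €5.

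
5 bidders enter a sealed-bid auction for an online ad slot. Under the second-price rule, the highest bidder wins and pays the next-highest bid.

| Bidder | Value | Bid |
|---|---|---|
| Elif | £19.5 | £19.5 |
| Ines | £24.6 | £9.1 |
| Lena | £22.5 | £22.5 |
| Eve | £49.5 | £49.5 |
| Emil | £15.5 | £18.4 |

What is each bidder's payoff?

Elif £0.0, Ines £0.0, Lena £0.0, Eve £27.0, Emil £0.0.

Sorted high to low: Eve £49.5 > Lena £22.5 > Elif £19.5 > Emil £18.4 > Ines £9.1.
Eve has the top bid and wins; the price is the second-highest bid, £22.5.
Eve's payoff = £49.5 − £22.5 = £27.0. All other bidders lose, so their payoff is 0.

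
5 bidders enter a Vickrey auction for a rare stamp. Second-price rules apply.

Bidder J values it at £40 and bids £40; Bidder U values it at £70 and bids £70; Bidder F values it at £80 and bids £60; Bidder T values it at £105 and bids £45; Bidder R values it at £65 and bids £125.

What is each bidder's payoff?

Sorted high to low: Bidder R £125, then Bidder U £70, then Bidder F £60, then Bidder T £45, then Bidder J £40.
Bidder R has the top bid and wins; the price is the second-highest bid, £70.
Bidder R's payoff = £65 − £70 = -£5. All other bidders lose, so their payoff is 0.

Bidder J £0, Bidder U £0, Bidder F £0, Bidder T £0, Bidder R -£5.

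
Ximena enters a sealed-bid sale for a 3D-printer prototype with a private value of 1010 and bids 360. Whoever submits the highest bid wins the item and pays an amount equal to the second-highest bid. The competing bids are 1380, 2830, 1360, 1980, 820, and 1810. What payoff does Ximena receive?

Highest competing bid: 2830.
Ximena's bid 360 is not the highest, so Ximena loses, pays nothing, and earns zero payoff.

0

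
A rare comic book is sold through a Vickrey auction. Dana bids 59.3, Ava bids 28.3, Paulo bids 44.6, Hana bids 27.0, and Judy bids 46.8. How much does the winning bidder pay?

The winner pays 46.8.

Sorted high to low: Dana 59.3 > Judy 46.8 > Paulo 44.6 > Ava 28.3 > Hana 27.0.
Dana has the highest bid, so Dana wins.
The second-highest bid is 46.8, so that is what Dana pays.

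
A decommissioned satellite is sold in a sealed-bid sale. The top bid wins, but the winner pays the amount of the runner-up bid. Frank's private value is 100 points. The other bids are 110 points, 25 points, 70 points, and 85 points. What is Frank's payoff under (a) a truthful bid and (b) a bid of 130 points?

(a) 0 points  (b) -10 points

The highest competing bid is 110 points.
Bidding truthfully at 100 points: the top bid is 110 points (a rival), so Frank loses. Payoff = 0 points.
Bidding 130 points: Frank has the top bid, wins, and pays the second-highest bid 110 points. Payoff = 100 points − 110 points = -10 points.
Deviating from a truthful bid can only lose payoff in a second-price auction — never gain.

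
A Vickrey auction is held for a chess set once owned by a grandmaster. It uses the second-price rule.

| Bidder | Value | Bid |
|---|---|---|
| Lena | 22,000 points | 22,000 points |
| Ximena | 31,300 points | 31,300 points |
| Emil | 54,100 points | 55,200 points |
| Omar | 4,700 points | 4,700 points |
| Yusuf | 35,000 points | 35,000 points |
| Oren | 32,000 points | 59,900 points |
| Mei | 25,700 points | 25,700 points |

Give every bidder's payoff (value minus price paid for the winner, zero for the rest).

Payoffs: Lena 0 points, Ximena 0 points, Emil 0 points, Omar 0 points, Yusuf 0 points, Oren -23,200 points, Mei 0 points.

Sorted high to low: Oren 59,900 points; Emil 55,200 points; Yusuf 35,000 points; Ximena 31,300 points; Mei 25,700 points; Lena 22,000 points; Omar 4,700 points.
Oren has the top bid and wins; the price is the second-highest bid, 55,200 points.
Oren's payoff = 32,000 points − 55,200 points = -23,200 points. All other bidders lose, so their payoff is 0.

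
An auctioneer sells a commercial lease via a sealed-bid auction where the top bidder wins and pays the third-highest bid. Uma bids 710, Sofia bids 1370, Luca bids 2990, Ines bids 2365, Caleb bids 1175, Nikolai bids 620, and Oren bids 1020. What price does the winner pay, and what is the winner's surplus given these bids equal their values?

Price 1370; surplus 1620.

Ranking the bids: Luca 2990 > Ines 2365 > Sofia 1370 > Caleb 1175 > Oren 1020 > Uma 710 > Nikolai 620.
Luca is the highest bidder, so Luca wins.
Under the third-price rule, the price is the third-highest bid: 1370.
Surplus = 2990 − 1370 = 1620.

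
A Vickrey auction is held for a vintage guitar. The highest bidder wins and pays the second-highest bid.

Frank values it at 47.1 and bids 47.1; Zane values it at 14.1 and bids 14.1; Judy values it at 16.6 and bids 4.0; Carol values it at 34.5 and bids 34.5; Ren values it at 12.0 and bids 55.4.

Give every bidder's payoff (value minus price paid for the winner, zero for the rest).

Ranking the bids: Ren 55.4 > Frank 47.1 > Carol 34.5 > Zane 14.1 > Judy 4.0.
Ren has the top bid and wins; the price is the second-highest bid, 47.1.
Ren's payoff = 12.0 − 47.1 = -35.1. All other bidders lose, so their payoff is 0.

Payoffs: Frank 0.0, Zane 0.0, Judy 0.0, Carol 0.0, Ren -35.1.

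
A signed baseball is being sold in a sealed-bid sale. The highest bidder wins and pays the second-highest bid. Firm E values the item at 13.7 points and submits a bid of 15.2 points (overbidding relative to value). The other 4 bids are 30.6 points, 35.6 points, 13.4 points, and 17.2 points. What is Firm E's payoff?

Highest competing bid: 35.6 points.
Firm E's bid 15.2 points is not the highest, so Firm E loses, pays nothing, and earns zero payoff.

Payoff = 0.0 points.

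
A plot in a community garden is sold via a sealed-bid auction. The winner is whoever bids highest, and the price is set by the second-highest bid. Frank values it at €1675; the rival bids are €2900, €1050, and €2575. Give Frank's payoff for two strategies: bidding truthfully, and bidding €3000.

The highest competing bid is €2900.
Bidding truthfully at €1675: the top bid is €2900 (a rival), so Frank loses. Payoff = €0.
Bidding €3000: Frank has the top bid, wins, and pays the second-highest bid €2900. Payoff = €1675 − €2900 = -€1225.
This is the dominant-strategy logic: truthful bidding weakly beats any alternative.

(a) €0  (b) -€1225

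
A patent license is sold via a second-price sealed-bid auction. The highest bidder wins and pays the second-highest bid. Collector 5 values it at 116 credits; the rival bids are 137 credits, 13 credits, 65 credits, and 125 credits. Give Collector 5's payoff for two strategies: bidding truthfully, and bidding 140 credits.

(a) 0 credits  (b) -21 credits

The highest competing bid is 137 credits.
Bidding truthfully at 116 credits: the top bid is 137 credits (a rival), so Collector 5 loses. Payoff = 0 credits.
Bidding 140 credits: Collector 5 has the top bid, wins, and pays the second-highest bid 137 credits. Payoff = 116 credits − 137 credits = -21 credits.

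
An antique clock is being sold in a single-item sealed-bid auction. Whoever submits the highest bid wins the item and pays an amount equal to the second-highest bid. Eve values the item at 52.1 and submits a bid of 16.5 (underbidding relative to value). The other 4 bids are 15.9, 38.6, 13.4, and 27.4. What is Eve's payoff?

Highest competing bid: 38.6.
Eve's bid 16.5 is not the highest, so Eve loses, pays nothing, and earns zero payoff.

0.0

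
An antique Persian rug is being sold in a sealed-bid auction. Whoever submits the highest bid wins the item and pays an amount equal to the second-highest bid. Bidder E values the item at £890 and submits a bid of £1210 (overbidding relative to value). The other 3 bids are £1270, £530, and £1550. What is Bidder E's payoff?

Bidder E's payoff: £0.

Highest competing bid: £1550.
Bidder E's bid £1210 is not the highest, so Bidder E loses, pays nothing, and earns zero payoff.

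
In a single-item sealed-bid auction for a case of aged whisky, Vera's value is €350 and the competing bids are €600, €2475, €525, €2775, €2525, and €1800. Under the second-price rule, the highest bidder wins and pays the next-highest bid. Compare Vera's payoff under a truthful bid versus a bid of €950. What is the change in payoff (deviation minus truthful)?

€0

The highest competing bid is €2775.
Bidding truthfully at €350: the top bid is €2775 (a rival), so Vera loses. Payoff = €0.
Bidding €950: the top bid is €2775 (a rival), so Vera loses. Payoff = €0.
Change = €0 − €0 = €0.
The bid only affects whether you win, not the price — here both bids land on the same side of the top rival bid, so the deviation is payoff-neutral.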